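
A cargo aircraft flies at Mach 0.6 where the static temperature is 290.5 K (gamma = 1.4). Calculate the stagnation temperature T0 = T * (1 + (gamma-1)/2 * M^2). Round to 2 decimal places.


Step 1: (gamma-1)/2 = 0.2
Step 2: M^2 = 0.36
Step 3: 1 + 0.2 * 0.36 = 1.072
Step 4: T0 = 290.5 * 1.072 = 311.42 K

311.42


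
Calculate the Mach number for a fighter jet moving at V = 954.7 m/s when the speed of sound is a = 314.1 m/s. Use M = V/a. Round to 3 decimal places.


Step 1: M = V / a = 954.7 / 314.1
Step 2: M = 3.039

3.039


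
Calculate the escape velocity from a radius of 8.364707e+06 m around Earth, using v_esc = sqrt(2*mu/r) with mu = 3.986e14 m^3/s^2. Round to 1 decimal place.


Step 1: 2*mu/r = 2 * 3.986e14 / 8.364707e+06 = 95305191.2039
Step 2: v_esc = sqrt(95305191.2039) = 9762.4 m/s

9762.4


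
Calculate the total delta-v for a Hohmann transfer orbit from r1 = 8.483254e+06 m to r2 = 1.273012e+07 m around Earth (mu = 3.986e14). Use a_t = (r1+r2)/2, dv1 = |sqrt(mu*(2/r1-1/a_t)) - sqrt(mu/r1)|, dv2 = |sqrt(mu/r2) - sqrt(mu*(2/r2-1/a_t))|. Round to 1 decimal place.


Step 1: Transfer semi-major axis a_t = (8.483254e+06 + 1.273012e+07) / 2 = 1.060669e+07 m
Step 2: v1 (circular at r1) = sqrt(mu/r1) = 6854.68 m/s
Step 3: v_t1 = sqrt(mu*(2/r1 - 1/a_t)) = 7509.55 m/s
Step 4: dv1 = |7509.55 - 6854.68| = 654.86 m/s
Step 5: v2 (circular at r2) = 5595.67 m/s, v_t2 = 5004.3 m/s
Step 6: dv2 = |5595.67 - 5004.3| = 591.37 m/s
Step 7: Total delta-v = 654.86 + 591.37 = 1246.2 m/s

1246.2


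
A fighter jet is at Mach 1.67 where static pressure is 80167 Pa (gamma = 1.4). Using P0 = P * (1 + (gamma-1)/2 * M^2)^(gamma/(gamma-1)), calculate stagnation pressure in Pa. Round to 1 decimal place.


Step 1: (gamma-1)/2 * M^2 = 0.2 * 2.7889 = 0.55778
Step 2: 1 + 0.55778 = 1.55778
Step 3: Exponent gamma/(gamma-1) = 3.5
Step 4: P0 = 80167 * 1.55778^3.5 = 378239.7 Pa

378239.7


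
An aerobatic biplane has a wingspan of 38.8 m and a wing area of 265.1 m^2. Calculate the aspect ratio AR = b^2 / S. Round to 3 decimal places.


Step 1: b^2 = 38.8^2 = 1505.44
Step 2: AR = 1505.44 / 265.1 = 5.679

5.679


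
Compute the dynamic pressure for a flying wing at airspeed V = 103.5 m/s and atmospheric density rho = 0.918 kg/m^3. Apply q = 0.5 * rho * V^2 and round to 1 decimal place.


Step 1: V^2 = 103.5^2 = 10712.25
Step 2: q = 0.5 * 0.918 * 10712.25
Step 3: q = 4916.9 Pa

4916.9


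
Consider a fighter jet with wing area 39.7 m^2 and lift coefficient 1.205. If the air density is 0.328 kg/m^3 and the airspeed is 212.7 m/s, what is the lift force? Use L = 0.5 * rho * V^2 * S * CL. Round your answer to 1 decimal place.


Step 1: Calculate dynamic pressure q = 0.5 * 0.328 * 212.7^2 = 0.5 * 0.328 * 45241.29 = 7419.5716 Pa
Step 2: Multiply by wing area and lift coefficient: L = 7419.5716 * 39.7 * 1.205
Step 3: L = 294556.9909 * 1.205 = 354941.2 N

354941.2


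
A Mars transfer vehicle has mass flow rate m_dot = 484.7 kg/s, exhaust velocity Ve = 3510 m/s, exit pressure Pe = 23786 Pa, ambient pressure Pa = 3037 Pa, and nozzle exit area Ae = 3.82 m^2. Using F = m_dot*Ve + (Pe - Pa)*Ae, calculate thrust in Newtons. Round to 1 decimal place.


Step 1: Momentum thrust = m_dot * Ve = 484.7 * 3510 = 1701297.0 N
Step 2: Pressure thrust = (Pe - Pa) * Ae = (23786 - 3037) * 3.82 = 79261.18 N
Step 3: Total thrust F = 1701297.0 + 79261.18 = 1780558.2 N

1780558.2


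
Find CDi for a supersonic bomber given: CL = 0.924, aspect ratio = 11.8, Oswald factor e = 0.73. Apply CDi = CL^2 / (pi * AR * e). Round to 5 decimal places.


Step 1: CL^2 = 0.924^2 = 0.853776
Step 2: pi * AR * e = 3.14159 * 11.8 * 0.73 = 27.061679
Step 3: CDi = 0.853776 / 27.061679 = 0.03155

0.03155


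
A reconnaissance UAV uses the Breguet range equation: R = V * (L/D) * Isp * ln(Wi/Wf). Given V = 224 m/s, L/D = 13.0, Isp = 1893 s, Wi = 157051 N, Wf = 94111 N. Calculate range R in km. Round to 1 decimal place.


Step 1: Coefficient = V * (L/D) * Isp = 224 * 13.0 * 1893 = 5512416.0 m
Step 2: Wi/Wf = 157051 / 94111 = 1.668785
Step 3: ln(1.668785) = 0.512096
Step 4: R = 5512416.0 * 0.512096 = 2822884.3 m = 2822.9 km

2822.9


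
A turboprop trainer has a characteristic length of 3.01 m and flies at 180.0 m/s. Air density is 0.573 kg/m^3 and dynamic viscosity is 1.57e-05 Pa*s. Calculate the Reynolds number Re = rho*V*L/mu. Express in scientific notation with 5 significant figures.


Step 1: Numerator = rho * V * L = 0.573 * 180.0 * 3.01 = 310.4514
Step 2: Re = 310.4514 / 1.57e-05
Step 3: Re = 1.9774e+07

1.9774e+07


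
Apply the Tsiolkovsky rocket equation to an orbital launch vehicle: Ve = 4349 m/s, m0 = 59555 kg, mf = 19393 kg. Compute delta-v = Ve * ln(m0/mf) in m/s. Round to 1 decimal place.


Step 1: Mass ratio m0/mf = 59555 / 19393 = 3.070953
Step 2: ln(3.070953) = 1.121988
Step 3: delta-v = 4349 * 1.121988 = 4879.5 m/s

4879.5


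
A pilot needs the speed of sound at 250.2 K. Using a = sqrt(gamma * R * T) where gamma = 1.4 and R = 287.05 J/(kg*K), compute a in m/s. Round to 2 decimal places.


Step 1: gamma * R * T = 1.4 * 287.05 * 250.2 = 100547.874
Step 2: a = sqrt(100547.874) = 317.09 m/s

317.09


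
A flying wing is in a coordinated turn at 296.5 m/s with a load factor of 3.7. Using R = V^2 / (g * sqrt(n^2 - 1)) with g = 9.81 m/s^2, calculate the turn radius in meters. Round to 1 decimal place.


Step 1: V^2 = 296.5^2 = 87912.25
Step 2: n^2 - 1 = 3.7^2 - 1 = 12.69
Step 3: sqrt(12.69) = 3.562303
Step 4: R = 87912.25 / (9.81 * 3.562303) = 2515.6 m

2515.6


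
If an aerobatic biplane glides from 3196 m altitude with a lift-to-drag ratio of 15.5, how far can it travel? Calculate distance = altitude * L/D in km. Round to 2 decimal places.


Step 1: Glide distance = altitude * L/D = 3196 * 15.5 = 49538.0 m
Step 2: Convert to km: 49538.0 / 1000 = 49.54 km

49.54


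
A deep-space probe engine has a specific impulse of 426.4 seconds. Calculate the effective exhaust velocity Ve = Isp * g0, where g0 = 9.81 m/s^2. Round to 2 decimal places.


Step 1: Ve = Isp * g0 = 426.4 * 9.81
Step 2: Ve = 4182.98 m/s

4182.98


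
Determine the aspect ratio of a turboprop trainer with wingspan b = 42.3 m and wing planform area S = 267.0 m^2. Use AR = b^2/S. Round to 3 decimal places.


Step 1: b^2 = 42.3^2 = 1789.29
Step 2: AR = 1789.29 / 267.0 = 6.701

6.701


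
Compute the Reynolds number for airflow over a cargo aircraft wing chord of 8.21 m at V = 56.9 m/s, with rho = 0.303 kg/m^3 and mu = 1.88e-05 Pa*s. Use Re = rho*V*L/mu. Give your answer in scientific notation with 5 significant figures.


Step 1: Numerator = rho * V * L = 0.303 * 56.9 * 8.21 = 141.546147
Step 2: Re = 141.546147 / 1.88e-05
Step 3: Re = 7.5291e+06

7.5291e+06


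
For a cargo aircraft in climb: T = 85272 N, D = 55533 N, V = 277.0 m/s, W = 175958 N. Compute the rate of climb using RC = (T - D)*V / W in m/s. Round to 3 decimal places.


Step 1: Excess thrust = T - D = 85272 - 55533 = 29739 N
Step 2: Excess power = 29739 * 277.0 = 8237703.0 W
Step 3: RC = 8237703.0 / 175958 = 46.816 m/s

46.816


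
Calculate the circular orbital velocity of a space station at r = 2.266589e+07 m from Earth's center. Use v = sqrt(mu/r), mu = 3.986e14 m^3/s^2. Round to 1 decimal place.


Step 1: mu / r = 3.986e14 / 2.266589e+07 = 17585896.6932
Step 2: v = sqrt(17585896.6932) = 4193.6 m/s

4193.6


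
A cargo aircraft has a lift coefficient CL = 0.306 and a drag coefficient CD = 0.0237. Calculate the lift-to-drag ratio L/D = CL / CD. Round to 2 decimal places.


Step 1: L/D = CL / CD = 0.306 / 0.0237
Step 2: L/D = 12.91

12.91


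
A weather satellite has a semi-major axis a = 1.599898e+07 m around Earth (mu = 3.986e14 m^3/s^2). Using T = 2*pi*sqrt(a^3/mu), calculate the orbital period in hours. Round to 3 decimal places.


Step 1: a^3 / mu = 4.095217e+21 / 3.986e14 = 1.027400e+07
Step 2: sqrt(1.027400e+07) = 3205.3082 s
Step 3: T = 2*pi * 3205.3082 = 20139.55 s
Step 4: T in hours = 20139.55 / 3600 = 5.594 hours

5.594


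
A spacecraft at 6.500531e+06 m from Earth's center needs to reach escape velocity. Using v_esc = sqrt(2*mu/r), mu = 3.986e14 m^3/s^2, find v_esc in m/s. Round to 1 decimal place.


Step 1: 2*mu/r = 2 * 3.986e14 / 6.500531e+06 = 122636135.4172
Step 2: v_esc = sqrt(122636135.4172) = 11074.1 m/s

11074.1


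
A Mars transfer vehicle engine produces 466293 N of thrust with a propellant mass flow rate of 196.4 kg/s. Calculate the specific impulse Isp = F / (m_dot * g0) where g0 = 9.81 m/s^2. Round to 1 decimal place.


Step 1: m_dot * g0 = 196.4 * 9.81 = 1926.68
Step 2: Isp = 466293 / 1926.68 = 242.0 s

242.0


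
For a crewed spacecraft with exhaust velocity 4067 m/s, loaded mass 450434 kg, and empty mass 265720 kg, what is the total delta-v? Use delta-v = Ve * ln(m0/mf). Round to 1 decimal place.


Step 1: Mass ratio m0/mf = 450434 / 265720 = 1.695145
Step 2: ln(1.695145) = 0.527768
Step 3: delta-v = 4067 * 0.527768 = 2146.4 m/s

2146.4


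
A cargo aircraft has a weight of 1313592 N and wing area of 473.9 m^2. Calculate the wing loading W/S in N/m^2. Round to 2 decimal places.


Step 1: Wing loading = W / S = 1313592 / 473.9
Step 2: Wing loading = 2771.88 N/m^2

2771.88


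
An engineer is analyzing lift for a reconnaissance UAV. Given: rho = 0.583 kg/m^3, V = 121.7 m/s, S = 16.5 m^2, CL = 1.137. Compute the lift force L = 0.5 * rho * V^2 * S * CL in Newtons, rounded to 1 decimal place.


Step 1: Calculate dynamic pressure q = 0.5 * 0.583 * 121.7^2 = 0.5 * 0.583 * 14810.89 = 4317.3744 Pa
Step 2: Multiply by wing area and lift coefficient: L = 4317.3744 * 16.5 * 1.137
Step 3: L = 71236.6782 * 1.137 = 80996.1 N

80996.1


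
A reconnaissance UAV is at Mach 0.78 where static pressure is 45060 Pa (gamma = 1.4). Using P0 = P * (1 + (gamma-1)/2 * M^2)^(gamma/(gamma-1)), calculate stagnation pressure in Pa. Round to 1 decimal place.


Step 1: (gamma-1)/2 * M^2 = 0.2 * 0.6084 = 0.12168
Step 2: 1 + 0.12168 = 1.12168
Step 3: Exponent gamma/(gamma-1) = 3.5
Step 4: P0 = 45060 * 1.12168^3.5 = 67349.2 Pa

67349.2


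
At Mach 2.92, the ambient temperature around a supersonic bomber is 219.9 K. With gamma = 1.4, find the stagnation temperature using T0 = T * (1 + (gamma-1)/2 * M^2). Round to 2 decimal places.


Step 1: (gamma-1)/2 = 0.2
Step 2: M^2 = 8.5264
Step 3: 1 + 0.2 * 8.5264 = 2.70528
Step 4: T0 = 219.9 * 2.70528 = 594.89 K

594.89


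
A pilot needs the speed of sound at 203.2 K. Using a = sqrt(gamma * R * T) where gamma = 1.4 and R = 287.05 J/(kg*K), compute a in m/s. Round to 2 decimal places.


Step 1: gamma * R * T = 1.4 * 287.05 * 203.2 = 81659.984
Step 2: a = sqrt(81659.984) = 285.76 m/s

285.76


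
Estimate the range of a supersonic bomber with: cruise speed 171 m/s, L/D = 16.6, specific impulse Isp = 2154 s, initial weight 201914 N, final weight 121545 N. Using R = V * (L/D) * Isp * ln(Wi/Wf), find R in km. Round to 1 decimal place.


Step 1: Coefficient = V * (L/D) * Isp = 171 * 16.6 * 2154 = 6114344.4 m
Step 2: Wi/Wf = 201914 / 121545 = 1.661228
Step 3: ln(1.661228) = 0.507557
Step 4: R = 6114344.4 * 0.507557 = 3103380.1 m = 3103.4 km

3103.4


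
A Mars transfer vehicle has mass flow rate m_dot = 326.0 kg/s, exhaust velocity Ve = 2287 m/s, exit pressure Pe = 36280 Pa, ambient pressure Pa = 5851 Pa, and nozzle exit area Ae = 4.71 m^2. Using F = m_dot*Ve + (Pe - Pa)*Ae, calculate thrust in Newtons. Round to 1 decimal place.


Step 1: Momentum thrust = m_dot * Ve = 326.0 * 2287 = 745562.0 N
Step 2: Pressure thrust = (Pe - Pa) * Ae = (36280 - 5851) * 4.71 = 143320.59 N
Step 3: Total thrust F = 745562.0 + 143320.59 = 888882.6 N

888882.6


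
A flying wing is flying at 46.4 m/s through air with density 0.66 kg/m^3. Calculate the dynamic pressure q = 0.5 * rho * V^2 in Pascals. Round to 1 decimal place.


Step 1: V^2 = 46.4^2 = 2152.96
Step 2: q = 0.5 * 0.66 * 2152.96
Step 3: q = 710.5 Pa

710.5


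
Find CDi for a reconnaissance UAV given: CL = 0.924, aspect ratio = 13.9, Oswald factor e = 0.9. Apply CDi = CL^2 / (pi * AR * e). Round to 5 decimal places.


Step 1: CL^2 = 0.924^2 = 0.853776
Step 2: pi * AR * e = 3.14159 * 13.9 * 0.9 = 39.301324
Step 3: CDi = 0.853776 / 39.301324 = 0.02172

0.02172


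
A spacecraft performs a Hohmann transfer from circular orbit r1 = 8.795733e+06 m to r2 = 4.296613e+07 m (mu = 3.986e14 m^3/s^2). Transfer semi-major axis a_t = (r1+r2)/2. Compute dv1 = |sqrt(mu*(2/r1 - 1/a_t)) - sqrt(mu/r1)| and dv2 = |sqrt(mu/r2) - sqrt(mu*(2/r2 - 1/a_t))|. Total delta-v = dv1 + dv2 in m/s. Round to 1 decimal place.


Step 1: Transfer semi-major axis a_t = (8.795733e+06 + 4.296613e+07) / 2 = 2.588093e+07 m
Step 2: v1 (circular at r1) = sqrt(mu/r1) = 6731.82 m/s
Step 3: v_t1 = sqrt(mu*(2/r1 - 1/a_t)) = 8673.73 m/s
Step 4: dv1 = |8673.73 - 6731.82| = 1941.91 m/s
Step 5: v2 (circular at r2) = 3045.83 m/s, v_t2 = 1775.63 m/s
Step 6: dv2 = |3045.83 - 1775.63| = 1270.2 m/s
Step 7: Total delta-v = 1941.91 + 1270.2 = 3212.1 m/s

3212.1


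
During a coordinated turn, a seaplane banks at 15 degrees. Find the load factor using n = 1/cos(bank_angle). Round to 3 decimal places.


Step 1: Convert 15 degrees to radians = 0.261799
Step 2: cos(15 deg) = 0.965926
Step 3: n = 1 / 0.965926 = 1.035

1.035


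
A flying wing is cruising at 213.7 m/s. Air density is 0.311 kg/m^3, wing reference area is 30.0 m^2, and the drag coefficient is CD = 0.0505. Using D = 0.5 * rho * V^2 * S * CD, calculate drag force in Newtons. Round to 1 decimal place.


Step 1: Dynamic pressure q = 0.5 * 0.311 * 213.7^2 = 7101.3258 Pa
Step 2: Drag D = q * S * CD = 7101.3258 * 30.0 * 0.0505
Step 3: D = 10758.5 N

10758.5


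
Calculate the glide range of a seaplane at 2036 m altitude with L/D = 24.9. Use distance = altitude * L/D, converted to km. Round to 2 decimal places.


Step 1: Glide distance = altitude * L/D = 2036 * 24.9 = 50696.4 m
Step 2: Convert to km: 50696.4 / 1000 = 50.70 km

50.70


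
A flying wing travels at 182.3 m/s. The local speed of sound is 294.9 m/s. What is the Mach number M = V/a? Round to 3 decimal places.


Step 1: M = V / a = 182.3 / 294.9
Step 2: M = 0.618

0.618


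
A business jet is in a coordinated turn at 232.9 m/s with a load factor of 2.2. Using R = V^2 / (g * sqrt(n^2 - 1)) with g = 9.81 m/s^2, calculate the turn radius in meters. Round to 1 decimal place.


Step 1: V^2 = 232.9^2 = 54242.41
Step 2: n^2 - 1 = 2.2^2 - 1 = 3.84
Step 3: sqrt(3.84) = 1.959592
Step 4: R = 54242.41 / (9.81 * 1.959592) = 2821.7 m

2821.7


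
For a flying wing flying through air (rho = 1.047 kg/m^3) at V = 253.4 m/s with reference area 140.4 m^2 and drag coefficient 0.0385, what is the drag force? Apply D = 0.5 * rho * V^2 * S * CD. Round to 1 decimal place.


Step 1: Dynamic pressure q = 0.5 * 1.047 * 253.4^2 = 33614.7517 Pa
Step 2: Drag D = q * S * CD = 33614.7517 * 140.4 * 0.0385
Step 3: D = 181701.2 N

181701.2


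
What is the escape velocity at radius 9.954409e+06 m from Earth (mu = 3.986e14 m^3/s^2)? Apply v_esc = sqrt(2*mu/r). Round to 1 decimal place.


Step 1: 2*mu/r = 2 * 3.986e14 / 9.954409e+06 = 80085116.0526
Step 2: v_esc = sqrt(80085116.0526) = 8949.0 m/s

8949.0


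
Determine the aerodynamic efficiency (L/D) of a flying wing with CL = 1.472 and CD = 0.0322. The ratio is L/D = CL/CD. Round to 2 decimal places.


Step 1: L/D = CL / CD = 1.472 / 0.0322
Step 2: L/D = 45.71

45.71


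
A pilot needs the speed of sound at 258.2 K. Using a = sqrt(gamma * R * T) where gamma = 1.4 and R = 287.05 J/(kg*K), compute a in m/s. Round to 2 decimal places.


Step 1: gamma * R * T = 1.4 * 287.05 * 258.2 = 103762.834
Step 2: a = sqrt(103762.834) = 322.12 m/s

322.12


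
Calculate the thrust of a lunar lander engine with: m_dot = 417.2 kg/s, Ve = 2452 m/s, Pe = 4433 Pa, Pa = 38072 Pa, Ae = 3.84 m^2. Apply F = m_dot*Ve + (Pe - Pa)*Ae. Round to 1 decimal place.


Step 1: Momentum thrust = m_dot * Ve = 417.2 * 2452 = 1022974.4 N
Step 2: Pressure thrust = (Pe - Pa) * Ae = (4433 - 38072) * 3.84 = -129173.76 N
Step 3: Total thrust F = 1022974.4 + -129173.76 = 893800.6 N

893800.6


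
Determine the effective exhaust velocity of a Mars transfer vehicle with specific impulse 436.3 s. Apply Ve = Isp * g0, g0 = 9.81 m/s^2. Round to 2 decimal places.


Step 1: Ve = Isp * g0 = 436.3 * 9.81
Step 2: Ve = 4280.10 m/s

4280.10


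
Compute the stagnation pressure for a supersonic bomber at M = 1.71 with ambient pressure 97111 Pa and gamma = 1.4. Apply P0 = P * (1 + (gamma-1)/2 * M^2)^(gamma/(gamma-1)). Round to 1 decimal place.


Step 1: (gamma-1)/2 * M^2 = 0.2 * 2.9241 = 0.58482
Step 2: 1 + 0.58482 = 1.58482
Step 3: Exponent gamma/(gamma-1) = 3.5
Step 4: P0 = 97111 * 1.58482^3.5 = 486629.3 Pa

486629.3


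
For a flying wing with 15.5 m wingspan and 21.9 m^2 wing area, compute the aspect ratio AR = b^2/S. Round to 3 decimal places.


Step 1: b^2 = 15.5^2 = 240.25
Step 2: AR = 240.25 / 21.9 = 10.970

10.970


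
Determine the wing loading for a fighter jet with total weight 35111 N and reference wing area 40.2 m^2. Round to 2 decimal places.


Step 1: Wing loading = W / S = 35111 / 40.2
Step 2: Wing loading = 873.41 N/m^2

873.41


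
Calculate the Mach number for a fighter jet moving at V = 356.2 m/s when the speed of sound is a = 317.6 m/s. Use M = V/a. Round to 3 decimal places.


Step 1: M = V / a = 356.2 / 317.6
Step 2: M = 1.122

1.122


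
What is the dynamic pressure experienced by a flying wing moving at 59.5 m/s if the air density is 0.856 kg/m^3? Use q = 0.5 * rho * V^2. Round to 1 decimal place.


Step 1: V^2 = 59.5^2 = 3540.25
Step 2: q = 0.5 * 0.856 * 3540.25
Step 3: q = 1515.2 Pa

1515.2


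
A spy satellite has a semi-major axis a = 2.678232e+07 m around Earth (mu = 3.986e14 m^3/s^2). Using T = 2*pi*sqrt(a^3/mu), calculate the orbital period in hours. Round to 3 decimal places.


Step 1: a^3 / mu = 1.921076e+22 / 3.986e14 = 4.819559e+07
Step 2: sqrt(4.819559e+07) = 6942.3043 s
Step 3: T = 2*pi * 6942.3043 = 43619.78 s
Step 4: T in hours = 43619.78 / 3600 = 12.117 hours

12.117


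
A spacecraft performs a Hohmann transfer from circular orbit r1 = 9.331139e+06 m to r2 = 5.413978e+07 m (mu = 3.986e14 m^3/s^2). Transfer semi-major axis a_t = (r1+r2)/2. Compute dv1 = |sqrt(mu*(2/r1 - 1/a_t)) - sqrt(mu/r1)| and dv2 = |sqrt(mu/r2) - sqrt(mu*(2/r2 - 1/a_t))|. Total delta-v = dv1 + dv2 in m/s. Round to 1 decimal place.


Step 1: Transfer semi-major axis a_t = (9.331139e+06 + 5.413978e+07) / 2 = 3.173546e+07 m
Step 2: v1 (circular at r1) = sqrt(mu/r1) = 6535.84 m/s
Step 3: v_t1 = sqrt(mu*(2/r1 - 1/a_t)) = 8536.64 m/s
Step 4: dv1 = |8536.64 - 6535.84| = 2000.81 m/s
Step 5: v2 (circular at r2) = 2713.38 m/s, v_t2 = 1471.31 m/s
Step 6: dv2 = |2713.38 - 1471.31| = 1242.06 m/s
Step 7: Total delta-v = 2000.81 + 1242.06 = 3242.9 m/s

3242.9


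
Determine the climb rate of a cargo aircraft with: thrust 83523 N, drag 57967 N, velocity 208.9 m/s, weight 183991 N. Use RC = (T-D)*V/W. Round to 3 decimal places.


Step 1: Excess thrust = T - D = 83523 - 57967 = 25556 N
Step 2: Excess power = 25556 * 208.9 = 5338648.4 W
Step 3: RC = 5338648.4 / 183991 = 29.016 m/s

29.016


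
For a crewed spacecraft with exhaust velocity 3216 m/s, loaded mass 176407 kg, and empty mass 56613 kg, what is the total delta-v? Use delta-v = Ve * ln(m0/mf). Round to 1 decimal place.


Step 1: Mass ratio m0/mf = 176407 / 56613 = 3.116016
Step 2: ln(3.116016) = 1.136555
Step 3: delta-v = 3216 * 1.136555 = 3655.2 m/s

3655.2


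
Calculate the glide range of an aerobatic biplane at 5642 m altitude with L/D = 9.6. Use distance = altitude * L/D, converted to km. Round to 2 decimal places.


Step 1: Glide distance = altitude * L/D = 5642 * 9.6 = 54163.2 m
Step 2: Convert to km: 54163.2 / 1000 = 54.16 km

54.16


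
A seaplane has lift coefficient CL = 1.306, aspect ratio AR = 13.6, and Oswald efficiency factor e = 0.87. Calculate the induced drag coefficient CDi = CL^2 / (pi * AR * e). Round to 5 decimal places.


Step 1: CL^2 = 1.306^2 = 1.705636
Step 2: pi * AR * e = 3.14159 * 13.6 * 0.87 = 37.171324
Step 3: CDi = 1.705636 / 37.171324 = 0.04589

0.04589


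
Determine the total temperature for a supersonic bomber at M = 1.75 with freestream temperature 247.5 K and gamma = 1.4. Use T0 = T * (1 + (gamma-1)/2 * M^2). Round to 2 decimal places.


Step 1: (gamma-1)/2 = 0.2
Step 2: M^2 = 3.0625
Step 3: 1 + 0.2 * 3.0625 = 1.6125
Step 4: T0 = 247.5 * 1.6125 = 399.09 K

399.09


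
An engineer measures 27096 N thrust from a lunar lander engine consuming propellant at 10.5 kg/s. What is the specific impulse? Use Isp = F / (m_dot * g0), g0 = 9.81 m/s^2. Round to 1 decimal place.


Step 1: m_dot * g0 = 10.5 * 9.81 = 103.01
Step 2: Isp = 27096 / 103.01 = 263.1 s

263.1


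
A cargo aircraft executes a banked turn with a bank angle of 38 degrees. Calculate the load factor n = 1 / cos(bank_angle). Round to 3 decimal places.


Step 1: Convert 38 degrees to radians = 0.663225
Step 2: cos(38 deg) = 0.788011
Step 3: n = 1 / 0.788011 = 1.269

1.269


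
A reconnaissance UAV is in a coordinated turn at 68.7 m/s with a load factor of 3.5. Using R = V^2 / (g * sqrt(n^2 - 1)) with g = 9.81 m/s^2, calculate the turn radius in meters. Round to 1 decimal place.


Step 1: V^2 = 68.7^2 = 4719.69
Step 2: n^2 - 1 = 3.5^2 - 1 = 11.25
Step 3: sqrt(11.25) = 3.354102
Step 4: R = 4719.69 / (9.81 * 3.354102) = 143.4 m

143.4


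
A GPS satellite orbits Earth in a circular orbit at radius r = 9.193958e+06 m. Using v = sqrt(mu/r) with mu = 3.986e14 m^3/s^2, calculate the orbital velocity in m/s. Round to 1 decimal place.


Step 1: mu / r = 3.986e14 / 9.193958e+06 = 43354559.5923
Step 2: v = sqrt(43354559.5923) = 6584.4 m/s

6584.4


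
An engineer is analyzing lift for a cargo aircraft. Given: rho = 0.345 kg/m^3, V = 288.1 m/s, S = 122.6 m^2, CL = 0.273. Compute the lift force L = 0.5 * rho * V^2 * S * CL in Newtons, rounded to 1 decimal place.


Step 1: Calculate dynamic pressure q = 0.5 * 0.345 * 288.1^2 = 0.5 * 0.345 * 83001.61 = 14317.7777 Pa
Step 2: Multiply by wing area and lift coefficient: L = 14317.7777 * 122.6 * 0.273
Step 3: L = 1755359.5491 * 0.273 = 479213.2 N

479213.2


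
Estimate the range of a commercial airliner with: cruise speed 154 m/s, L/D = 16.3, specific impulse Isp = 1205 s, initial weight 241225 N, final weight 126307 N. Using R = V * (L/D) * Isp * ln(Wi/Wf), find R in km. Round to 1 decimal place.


Step 1: Coefficient = V * (L/D) * Isp = 154 * 16.3 * 1205 = 3024791.0 m
Step 2: Wi/Wf = 241225 / 126307 = 1.909831
Step 3: ln(1.909831) = 0.647015
Step 4: R = 3024791.0 * 0.647015 = 1957084.1 m = 1957.1 km

1957.1


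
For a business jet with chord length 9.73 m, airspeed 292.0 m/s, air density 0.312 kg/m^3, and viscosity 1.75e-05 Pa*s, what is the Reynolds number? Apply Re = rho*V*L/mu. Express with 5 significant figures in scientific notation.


Step 1: Numerator = rho * V * L = 0.312 * 292.0 * 9.73 = 886.44192
Step 2: Re = 886.44192 / 1.75e-05
Step 3: Re = 5.0654e+07

5.0654e+07


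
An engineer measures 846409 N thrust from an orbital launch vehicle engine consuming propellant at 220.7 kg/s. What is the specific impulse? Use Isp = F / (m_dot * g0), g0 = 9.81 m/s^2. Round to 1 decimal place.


Step 1: m_dot * g0 = 220.7 * 9.81 = 2165.07
Step 2: Isp = 846409 / 2165.07 = 390.9 s

390.9


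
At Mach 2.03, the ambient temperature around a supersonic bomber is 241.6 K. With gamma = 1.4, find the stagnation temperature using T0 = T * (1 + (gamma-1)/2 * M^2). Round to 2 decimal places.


Step 1: (gamma-1)/2 = 0.2
Step 2: M^2 = 4.1209
Step 3: 1 + 0.2 * 4.1209 = 1.82418
Step 4: T0 = 241.6 * 1.82418 = 440.72 K

440.72


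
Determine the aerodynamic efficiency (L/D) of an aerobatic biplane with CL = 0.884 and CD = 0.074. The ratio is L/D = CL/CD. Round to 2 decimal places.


Step 1: L/D = CL / CD = 0.884 / 0.074
Step 2: L/D = 11.95

11.95


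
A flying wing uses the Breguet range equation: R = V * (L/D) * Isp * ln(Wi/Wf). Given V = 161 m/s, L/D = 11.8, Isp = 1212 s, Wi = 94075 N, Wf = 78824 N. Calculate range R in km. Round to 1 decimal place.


Step 1: Coefficient = V * (L/D) * Isp = 161 * 11.8 * 1212 = 2302557.6 m
Step 2: Wi/Wf = 94075 / 78824 = 1.193482
Step 3: ln(1.193482) = 0.176875
Step 4: R = 2302557.6 * 0.176875 = 407264.5 m = 407.3 km

407.3


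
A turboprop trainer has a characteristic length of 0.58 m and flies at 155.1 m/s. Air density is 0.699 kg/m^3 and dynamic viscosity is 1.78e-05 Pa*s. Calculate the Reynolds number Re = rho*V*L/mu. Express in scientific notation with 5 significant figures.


Step 1: Numerator = rho * V * L = 0.699 * 155.1 * 0.58 = 62.880642
Step 2: Re = 62.880642 / 1.78e-05
Step 3: Re = 3.5326e+06

3.5326e+06


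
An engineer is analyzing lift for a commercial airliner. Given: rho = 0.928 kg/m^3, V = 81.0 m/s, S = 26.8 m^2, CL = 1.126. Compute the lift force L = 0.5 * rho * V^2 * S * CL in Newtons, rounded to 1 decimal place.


Step 1: Calculate dynamic pressure q = 0.5 * 0.928 * 81.0^2 = 0.5 * 0.928 * 6561.0 = 3044.304 Pa
Step 2: Multiply by wing area and lift coefficient: L = 3044.304 * 26.8 * 1.126
Step 3: L = 81587.3472 * 1.126 = 91867.4 N

91867.4


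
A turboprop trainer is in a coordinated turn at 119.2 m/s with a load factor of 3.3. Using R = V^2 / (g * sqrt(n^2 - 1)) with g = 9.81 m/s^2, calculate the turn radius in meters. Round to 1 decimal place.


Step 1: V^2 = 119.2^2 = 14208.64
Step 2: n^2 - 1 = 3.3^2 - 1 = 9.89
Step 3: sqrt(9.89) = 3.144837
Step 4: R = 14208.64 / (9.81 * 3.144837) = 460.6 m

460.6


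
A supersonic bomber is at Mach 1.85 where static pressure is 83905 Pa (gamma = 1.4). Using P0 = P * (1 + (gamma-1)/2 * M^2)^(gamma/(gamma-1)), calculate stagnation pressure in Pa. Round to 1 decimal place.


Step 1: (gamma-1)/2 * M^2 = 0.2 * 3.4225 = 0.6845
Step 2: 1 + 0.6845 = 1.6845
Step 3: Exponent gamma/(gamma-1) = 3.5
Step 4: P0 = 83905 * 1.6845^3.5 = 520518.8 Pa

520518.8


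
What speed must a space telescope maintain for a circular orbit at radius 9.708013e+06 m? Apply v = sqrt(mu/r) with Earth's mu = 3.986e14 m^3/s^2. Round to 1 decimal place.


Step 1: mu / r = 3.986e14 / 9.708013e+06 = 41058865.496
Step 2: v = sqrt(41058865.496) = 6407.7 m/s

6407.7


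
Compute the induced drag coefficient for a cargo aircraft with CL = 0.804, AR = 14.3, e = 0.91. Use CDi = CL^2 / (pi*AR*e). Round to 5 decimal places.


Step 1: CL^2 = 0.804^2 = 0.646416
Step 2: pi * AR * e = 3.14159 * 14.3 * 0.91 = 40.881545
Step 3: CDi = 0.646416 / 40.881545 = 0.01581

0.01581


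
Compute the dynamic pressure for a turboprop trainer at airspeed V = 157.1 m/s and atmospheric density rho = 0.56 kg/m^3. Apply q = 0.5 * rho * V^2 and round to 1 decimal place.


Step 1: V^2 = 157.1^2 = 24680.41
Step 2: q = 0.5 * 0.56 * 24680.41
Step 3: q = 6910.5 Pa

6910.5


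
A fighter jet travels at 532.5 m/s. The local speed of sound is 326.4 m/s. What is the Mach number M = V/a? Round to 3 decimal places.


Step 1: M = V / a = 532.5 / 326.4
Step 2: M = 1.631

1.631


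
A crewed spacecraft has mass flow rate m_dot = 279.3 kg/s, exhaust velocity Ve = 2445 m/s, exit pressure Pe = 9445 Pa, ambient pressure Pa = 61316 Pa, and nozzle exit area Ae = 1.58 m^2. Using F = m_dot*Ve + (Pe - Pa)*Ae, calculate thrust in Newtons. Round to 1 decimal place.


Step 1: Momentum thrust = m_dot * Ve = 279.3 * 2445 = 682888.5 N
Step 2: Pressure thrust = (Pe - Pa) * Ae = (9445 - 61316) * 1.58 = -81956.18 N
Step 3: Total thrust F = 682888.5 + -81956.18 = 600932.3 N

600932.3


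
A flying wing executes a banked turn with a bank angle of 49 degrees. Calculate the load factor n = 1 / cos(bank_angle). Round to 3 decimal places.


Step 1: Convert 49 degrees to radians = 0.855211
Step 2: cos(49 deg) = 0.656059
Step 3: n = 1 / 0.656059 = 1.524

1.524


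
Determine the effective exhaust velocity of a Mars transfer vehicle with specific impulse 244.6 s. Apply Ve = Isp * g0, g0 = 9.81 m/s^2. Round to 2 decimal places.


Step 1: Ve = Isp * g0 = 244.6 * 9.81
Step 2: Ve = 2399.53 m/s

2399.53


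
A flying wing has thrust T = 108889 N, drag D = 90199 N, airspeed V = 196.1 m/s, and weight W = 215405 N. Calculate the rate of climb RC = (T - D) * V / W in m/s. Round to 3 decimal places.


Step 1: Excess thrust = T - D = 108889 - 90199 = 18690 N
Step 2: Excess power = 18690 * 196.1 = 3665109.0 W
Step 3: RC = 3665109.0 / 215405 = 17.015 m/s

17.015


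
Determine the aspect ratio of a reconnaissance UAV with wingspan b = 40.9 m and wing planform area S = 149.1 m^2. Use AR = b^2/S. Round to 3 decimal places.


Step 1: b^2 = 40.9^2 = 1672.81
Step 2: AR = 1672.81 / 149.1 = 11.219

11.219


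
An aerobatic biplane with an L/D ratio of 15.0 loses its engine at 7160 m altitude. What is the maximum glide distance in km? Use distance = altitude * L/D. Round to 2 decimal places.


Step 1: Glide distance = altitude * L/D = 7160 * 15.0 = 107400.0 m
Step 2: Convert to km: 107400.0 / 1000 = 107.40 km

107.40


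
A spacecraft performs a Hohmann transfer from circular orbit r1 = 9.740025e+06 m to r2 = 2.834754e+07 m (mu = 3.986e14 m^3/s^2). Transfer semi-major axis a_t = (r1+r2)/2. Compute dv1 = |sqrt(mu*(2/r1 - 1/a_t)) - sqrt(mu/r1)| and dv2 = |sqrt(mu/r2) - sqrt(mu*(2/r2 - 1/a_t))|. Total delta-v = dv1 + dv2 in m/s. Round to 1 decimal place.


Step 1: Transfer semi-major axis a_t = (9.740025e+06 + 2.834754e+07) / 2 = 1.904378e+07 m
Step 2: v1 (circular at r1) = sqrt(mu/r1) = 6397.18 m/s
Step 3: v_t1 = sqrt(mu*(2/r1 - 1/a_t)) = 7804.94 m/s
Step 4: dv1 = |7804.94 - 6397.18| = 1407.76 m/s
Step 5: v2 (circular at r2) = 3749.82 m/s, v_t2 = 2681.73 m/s
Step 6: dv2 = |3749.82 - 2681.73| = 1068.1 m/s
Step 7: Total delta-v = 1407.76 + 1068.1 = 2475.9 m/s

2475.9


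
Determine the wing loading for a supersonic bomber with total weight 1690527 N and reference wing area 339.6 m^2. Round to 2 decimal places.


Step 1: Wing loading = W / S = 1690527 / 339.6
Step 2: Wing loading = 4977.99 N/m^2

4977.99


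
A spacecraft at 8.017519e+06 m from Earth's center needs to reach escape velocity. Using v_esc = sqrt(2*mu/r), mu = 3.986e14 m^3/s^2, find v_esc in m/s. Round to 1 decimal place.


Step 1: 2*mu/r = 2 * 3.986e14 / 8.017519e+06 = 99432255.7889
Step 2: v_esc = sqrt(99432255.7889) = 9971.6 m/s

9971.6


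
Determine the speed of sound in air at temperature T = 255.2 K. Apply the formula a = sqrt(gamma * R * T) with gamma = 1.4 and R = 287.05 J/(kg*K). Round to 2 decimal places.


Step 1: gamma * R * T = 1.4 * 287.05 * 255.2 = 102557.224
Step 2: a = sqrt(102557.224) = 320.25 m/s

320.25


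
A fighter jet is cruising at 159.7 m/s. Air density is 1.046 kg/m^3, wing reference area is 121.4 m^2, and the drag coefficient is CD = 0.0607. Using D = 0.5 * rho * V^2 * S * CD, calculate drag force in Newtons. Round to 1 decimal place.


Step 1: Dynamic pressure q = 0.5 * 1.046 * 159.7^2 = 13338.6391 Pa
Step 2: Drag D = q * S * CD = 13338.6391 * 121.4 * 0.0607
Step 3: D = 98292.2 N

98292.2


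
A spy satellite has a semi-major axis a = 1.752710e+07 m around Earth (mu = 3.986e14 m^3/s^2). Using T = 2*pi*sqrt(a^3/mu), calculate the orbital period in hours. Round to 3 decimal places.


Step 1: a^3 / mu = 5.384312e+21 / 3.986e14 = 1.350806e+07
Step 2: sqrt(1.350806e+07) = 3675.3309 s
Step 3: T = 2*pi * 3675.3309 = 23092.79 s
Step 4: T in hours = 23092.79 / 3600 = 6.415 hours

6.415


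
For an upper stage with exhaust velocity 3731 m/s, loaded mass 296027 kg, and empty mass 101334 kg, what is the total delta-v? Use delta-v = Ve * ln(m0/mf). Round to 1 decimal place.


Step 1: Mass ratio m0/mf = 296027 / 101334 = 2.9213
Step 2: ln(2.9213) = 1.072029
Step 3: delta-v = 3731 * 1.072029 = 3999.7 m/s

3999.7


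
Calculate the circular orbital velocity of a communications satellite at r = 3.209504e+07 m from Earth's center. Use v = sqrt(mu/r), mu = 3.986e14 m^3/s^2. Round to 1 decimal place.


Step 1: mu / r = 3.986e14 / 3.209504e+07 = 12419364.4875
Step 2: v = sqrt(12419364.4875) = 3524.1 m/s

3524.1


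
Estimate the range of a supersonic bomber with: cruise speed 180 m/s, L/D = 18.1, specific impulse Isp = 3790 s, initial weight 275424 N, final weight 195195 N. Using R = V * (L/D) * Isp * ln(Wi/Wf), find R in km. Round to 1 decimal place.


Step 1: Coefficient = V * (L/D) * Isp = 180 * 18.1 * 3790 = 12347820.0 m
Step 2: Wi/Wf = 275424 / 195195 = 1.41102
Step 3: ln(1.41102) = 0.344313
Step 4: R = 12347820.0 * 0.344313 = 4251510.9 m = 4251.5 km

4251.5


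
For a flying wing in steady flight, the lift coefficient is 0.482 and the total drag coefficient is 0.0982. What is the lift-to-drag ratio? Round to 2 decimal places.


Step 1: L/D = CL / CD = 0.482 / 0.0982
Step 2: L/D = 4.91

4.91


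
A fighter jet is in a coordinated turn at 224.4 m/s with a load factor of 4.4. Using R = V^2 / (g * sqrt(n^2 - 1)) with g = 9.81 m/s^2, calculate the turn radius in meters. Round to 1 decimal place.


Step 1: V^2 = 224.4^2 = 50355.36
Step 2: n^2 - 1 = 4.4^2 - 1 = 18.36
Step 3: sqrt(18.36) = 4.284857
Step 4: R = 50355.36 / (9.81 * 4.284857) = 1198.0 m

1198.0


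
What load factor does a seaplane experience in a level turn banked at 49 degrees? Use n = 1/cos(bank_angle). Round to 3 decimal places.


Step 1: Convert 49 degrees to radians = 0.855211
Step 2: cos(49 deg) = 0.656059
Step 3: n = 1 / 0.656059 = 1.524

1.524


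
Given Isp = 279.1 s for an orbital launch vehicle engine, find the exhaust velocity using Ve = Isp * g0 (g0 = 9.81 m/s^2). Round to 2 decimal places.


Step 1: Ve = Isp * g0 = 279.1 * 9.81
Step 2: Ve = 2737.97 m/s

2737.97


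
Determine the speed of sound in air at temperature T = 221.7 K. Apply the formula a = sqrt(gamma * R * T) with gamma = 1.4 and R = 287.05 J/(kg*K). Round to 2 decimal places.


Step 1: gamma * R * T = 1.4 * 287.05 * 221.7 = 89094.579
Step 2: a = sqrt(89094.579) = 298.49 m/s

298.49


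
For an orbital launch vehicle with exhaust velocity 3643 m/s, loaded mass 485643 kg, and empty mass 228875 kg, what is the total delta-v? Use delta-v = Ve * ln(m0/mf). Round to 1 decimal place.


Step 1: Mass ratio m0/mf = 485643 / 228875 = 2.12187
Step 2: ln(2.12187) = 0.752298
Step 3: delta-v = 3643 * 0.752298 = 2740.6 m/s

2740.6


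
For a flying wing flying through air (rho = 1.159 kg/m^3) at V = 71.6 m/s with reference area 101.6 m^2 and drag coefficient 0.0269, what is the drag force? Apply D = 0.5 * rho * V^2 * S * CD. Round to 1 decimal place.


Step 1: Dynamic pressure q = 0.5 * 1.159 * 71.6^2 = 2970.8415 Pa
Step 2: Drag D = q * S * CD = 2970.8415 * 101.6 * 0.0269
Step 3: D = 8119.4 N

8119.4


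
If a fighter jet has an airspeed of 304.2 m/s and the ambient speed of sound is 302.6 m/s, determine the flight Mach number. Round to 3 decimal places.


Step 1: M = V / a = 304.2 / 302.6
Step 2: M = 1.005

1.005


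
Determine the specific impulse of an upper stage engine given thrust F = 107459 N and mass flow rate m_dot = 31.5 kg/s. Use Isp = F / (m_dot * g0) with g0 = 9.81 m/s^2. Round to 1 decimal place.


Step 1: m_dot * g0 = 31.5 * 9.81 = 309.02
Step 2: Isp = 107459 / 309.02 = 347.7 s

347.7


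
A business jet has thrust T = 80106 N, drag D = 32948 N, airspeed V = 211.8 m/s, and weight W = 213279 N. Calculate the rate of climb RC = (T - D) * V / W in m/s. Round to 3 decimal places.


Step 1: Excess thrust = T - D = 80106 - 32948 = 47158 N
Step 2: Excess power = 47158 * 211.8 = 9988064.4 W
Step 3: RC = 9988064.4 / 213279 = 46.831 m/s

46.831


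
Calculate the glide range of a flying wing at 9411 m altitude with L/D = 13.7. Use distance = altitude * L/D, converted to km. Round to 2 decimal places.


Step 1: Glide distance = altitude * L/D = 9411 * 13.7 = 128930.7 m
Step 2: Convert to km: 128930.7 / 1000 = 128.93 km

128.93


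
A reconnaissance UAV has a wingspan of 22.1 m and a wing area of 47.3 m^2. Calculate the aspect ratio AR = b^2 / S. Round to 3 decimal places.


Step 1: b^2 = 22.1^2 = 488.41
Step 2: AR = 488.41 / 47.3 = 10.326

10.326


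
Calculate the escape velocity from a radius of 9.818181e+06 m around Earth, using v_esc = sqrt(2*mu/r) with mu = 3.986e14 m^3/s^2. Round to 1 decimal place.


Step 1: 2*mu/r = 2 * 3.986e14 / 9.818181e+06 = 81196303.0627
Step 2: v_esc = sqrt(81196303.0627) = 9010.9 m/s

9010.9


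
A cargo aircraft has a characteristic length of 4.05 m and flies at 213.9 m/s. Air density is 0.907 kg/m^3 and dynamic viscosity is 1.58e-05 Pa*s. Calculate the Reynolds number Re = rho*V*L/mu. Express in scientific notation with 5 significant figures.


Step 1: Numerator = rho * V * L = 0.907 * 213.9 * 4.05 = 785.729565
Step 2: Re = 785.729565 / 1.58e-05
Step 3: Re = 4.9730e+07

4.9730e+07


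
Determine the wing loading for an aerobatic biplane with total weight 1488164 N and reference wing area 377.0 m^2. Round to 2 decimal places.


Step 1: Wing loading = W / S = 1488164 / 377.0
Step 2: Wing loading = 3947.38 N/m^2

3947.38


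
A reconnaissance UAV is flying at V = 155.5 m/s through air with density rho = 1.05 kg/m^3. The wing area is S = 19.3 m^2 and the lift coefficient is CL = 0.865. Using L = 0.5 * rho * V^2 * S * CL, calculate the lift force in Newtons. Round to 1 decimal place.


Step 1: Calculate dynamic pressure q = 0.5 * 1.05 * 155.5^2 = 0.5 * 1.05 * 24180.25 = 12694.6313 Pa
Step 2: Multiply by wing area and lift coefficient: L = 12694.6313 * 19.3 * 0.865
Step 3: L = 245006.3831 * 0.865 = 211930.5 N

211930.5


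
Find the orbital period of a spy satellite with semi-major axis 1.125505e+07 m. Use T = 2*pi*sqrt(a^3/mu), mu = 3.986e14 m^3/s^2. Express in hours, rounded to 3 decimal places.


Step 1: a^3 / mu = 1.425746e+21 / 3.986e14 = 3.576885e+06
Step 2: sqrt(3.576885e+06) = 1891.2655 s
Step 3: T = 2*pi * 1891.2655 = 11883.17 s
Step 4: T in hours = 11883.17 / 3600 = 3.301 hours

3.301


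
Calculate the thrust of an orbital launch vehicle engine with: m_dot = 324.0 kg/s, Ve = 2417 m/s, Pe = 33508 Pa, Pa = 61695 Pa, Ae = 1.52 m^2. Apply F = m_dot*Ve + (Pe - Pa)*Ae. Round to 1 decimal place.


Step 1: Momentum thrust = m_dot * Ve = 324.0 * 2417 = 783108.0 N
Step 2: Pressure thrust = (Pe - Pa) * Ae = (33508 - 61695) * 1.52 = -42844.24 N
Step 3: Total thrust F = 783108.0 + -42844.24 = 740263.8 N

740263.8


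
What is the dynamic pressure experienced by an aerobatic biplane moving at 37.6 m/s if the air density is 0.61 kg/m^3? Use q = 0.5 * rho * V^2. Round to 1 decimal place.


Step 1: V^2 = 37.6^2 = 1413.76
Step 2: q = 0.5 * 0.61 * 1413.76
Step 3: q = 431.2 Pa

431.2


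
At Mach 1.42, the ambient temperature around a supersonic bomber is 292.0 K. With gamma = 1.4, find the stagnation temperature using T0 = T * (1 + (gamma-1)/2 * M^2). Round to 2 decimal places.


Step 1: (gamma-1)/2 = 0.2
Step 2: M^2 = 2.0164
Step 3: 1 + 0.2 * 2.0164 = 1.40328
Step 4: T0 = 292.0 * 1.40328 = 409.76 K

409.76


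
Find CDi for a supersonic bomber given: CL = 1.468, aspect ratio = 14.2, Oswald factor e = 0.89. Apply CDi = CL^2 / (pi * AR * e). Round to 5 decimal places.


Step 1: CL^2 = 1.468^2 = 2.155024
Step 2: pi * AR * e = 3.14159 * 14.2 * 0.89 = 39.703448
Step 3: CDi = 2.155024 / 39.703448 = 0.05428

0.05428


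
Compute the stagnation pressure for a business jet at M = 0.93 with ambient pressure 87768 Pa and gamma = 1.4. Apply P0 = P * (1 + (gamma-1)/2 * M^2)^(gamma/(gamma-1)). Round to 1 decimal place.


Step 1: (gamma-1)/2 * M^2 = 0.2 * 0.8649 = 0.17298
Step 2: 1 + 0.17298 = 1.17298
Step 3: Exponent gamma/(gamma-1) = 3.5
Step 4: P0 = 87768 * 1.17298^3.5 = 153409.9 Pa

153409.9


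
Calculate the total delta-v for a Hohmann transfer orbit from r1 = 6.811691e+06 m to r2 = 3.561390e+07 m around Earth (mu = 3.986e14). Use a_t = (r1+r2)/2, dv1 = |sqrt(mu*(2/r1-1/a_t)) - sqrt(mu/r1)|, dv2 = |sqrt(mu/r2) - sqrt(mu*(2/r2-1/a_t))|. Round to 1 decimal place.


Step 1: Transfer semi-major axis a_t = (6.811691e+06 + 3.561390e+07) / 2 = 2.121280e+07 m
Step 2: v1 (circular at r1) = sqrt(mu/r1) = 7649.64 m/s
Step 3: v_t1 = sqrt(mu*(2/r1 - 1/a_t)) = 9911.79 m/s
Step 4: dv1 = |9911.79 - 7649.64| = 2262.14 m/s
Step 5: v2 (circular at r2) = 3345.48 m/s, v_t2 = 1895.78 m/s
Step 6: dv2 = |3345.48 - 1895.78| = 1449.71 m/s
Step 7: Total delta-v = 2262.14 + 1449.71 = 3711.9 m/s

3711.9
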